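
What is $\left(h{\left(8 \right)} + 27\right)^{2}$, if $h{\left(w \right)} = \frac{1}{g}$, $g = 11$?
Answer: $\frac{88804}{121} \approx 733.92$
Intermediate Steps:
$h{\left(w \right)} = \frac{1}{11}$
$\left(h{\left(8 \right)} + 27\right)^{2} = \left(\frac{1}{11} + 27\right)^{2} = \left(\frac{298}{11}\right)^{2} = \frac{88804}{121}$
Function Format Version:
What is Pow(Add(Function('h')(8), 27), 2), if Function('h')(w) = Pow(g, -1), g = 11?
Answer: Rational(88804, 121) ≈ 733.92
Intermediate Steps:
Function('h')(w) = Rational(1, 11) (Function('h')(w) = Pow(11, -1) = Rational(1, 11))
Pow(Add(Function('h')(8), 27), 2) = Pow(Add(Rational(1, 11), 27), 2) = Pow(Rational(298, 11), 2) = Rational(88804, 121)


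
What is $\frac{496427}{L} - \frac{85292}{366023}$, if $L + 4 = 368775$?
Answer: $\frac{150250483689}{134978667733} \approx 1.1131$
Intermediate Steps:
$L = 368771$ ($L = -4 + 368775 = 368771$)
$\frac{496427}{L} - \frac{85292}{366023} = \frac{496427}{368771} - \frac{85292}{366023} = \frac{150250483689}{134978667733}$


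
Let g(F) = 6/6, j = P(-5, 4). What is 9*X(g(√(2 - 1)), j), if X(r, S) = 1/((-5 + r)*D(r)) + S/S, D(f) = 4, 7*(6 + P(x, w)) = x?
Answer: 135/16 ≈ 8.4375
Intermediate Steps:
P(x, w) = -6 + x/7
j = -47/7 (j = -6 + (⅐)*(-5) = -6 - 5/7 = -47/7 ≈ -6.7143)
g(F) = 1 (g(F) = 6*(⅙) = 1)
X(r, S) = 1 + 1/(4*(-5 + r)) (X(r, S) = 1/((-5 + r)*4) + S/S = (¼)/(-5 + r) + 1 = 1/(4*(-5 + r)) + 1 = 1 + 1/(4*(-5 + r)))
9*X(g(√(2 - 1)), j) = 9*((-19/4 + 1)/(-5 + 1)) = 9*(-15/4/(-4)) = 9*(-¼*(-15/4)) = 9*(15/16) = 135/16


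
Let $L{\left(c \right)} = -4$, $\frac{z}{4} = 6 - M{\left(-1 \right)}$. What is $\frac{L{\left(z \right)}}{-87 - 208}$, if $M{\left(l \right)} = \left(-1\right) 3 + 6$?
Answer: $\frac{4}{295} \approx 0.013559$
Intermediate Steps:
$M{\left(l \right)} = 3$ ($M{\left(l \right)} = -3 + 6 = 3$)
$z = 12$ ($z = 4 \left(6 - 3\right) = 4 \cdot 3 = 12$)
$\frac{L{\left(z \right)}}{-87 - 208} = \frac{1}{-87 - 208} \left(-4\right) = \frac{1}{-295} \left(-4\right) = \left(- \frac{1}{295}\right) \left(-4\right) = \frac{4}{295}$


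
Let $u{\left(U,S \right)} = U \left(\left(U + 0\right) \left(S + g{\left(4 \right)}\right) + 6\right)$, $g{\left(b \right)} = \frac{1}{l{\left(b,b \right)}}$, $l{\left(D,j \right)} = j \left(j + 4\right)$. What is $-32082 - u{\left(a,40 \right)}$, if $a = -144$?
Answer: $-861306$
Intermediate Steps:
$l{\left(D,j \right)} = j \left(4 + j\right)$
$g{\left(b \right)} = \frac{1}{b \left(4 + b\right)}$
$u{\left(U,S \right)} = U \left(6 + U \left(\frac{1}{32} + S\right)\right)$ ($u{\left(U,S \right)} = U \left(\left(U + 0\right) \left(S + \frac{1}{4 \left(4 + 4\right)}\right) + 6\right) = U \left(U \left(S + \frac{1}{4 \cdot 8}\right) + 6\right) = U \left(U \left(S + \frac{1}{4} \cdot \frac{1}{8}\right) + 6\right) = U \left(U \left(S + \frac{1}{32}\right) + 6\right) = U \left(U \left(\frac{1}{32} + S\right) + 6\right) = U \left(6 + U \left(\frac{1}{32} + S\right)\right)$)
$-32082 - u{\left(a,40 \right)} = -32082 - \frac{1}{32} \left(-144\right) \left(192 - 144 + 32 \cdot 40 \left(-144\right)\right) = -32082 - \frac{1}{32} \left(-144\right) \left(192 - 144 - 184320\right) = -32082 - \frac{1}{32} \left(-144\right) \left(-184272\right) = -32082 - 829224 = -861306$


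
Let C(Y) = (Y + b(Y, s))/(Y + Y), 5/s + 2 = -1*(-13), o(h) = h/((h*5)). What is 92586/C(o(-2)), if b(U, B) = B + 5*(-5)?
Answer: -156684/103 ≈ -1521.2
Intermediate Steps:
o(h) = ⅕ (o(h) = h/((5*h)) = h*(1/(5*h)) = ⅕)
s = 5/11 (s = 5/(-2 - 1*(-13)) = 5/(-2 + 13) = 5/11 ≈ 0.45455)
b(U, B) = -25 + B (b(U, B) = B - 25 = -25 + B)
C(Y) = (-270/11 + Y)/(2*Y) (C(Y) = (Y + (-25 + 5/11))/(Y + Y) = (Y - 270/11)/((2*Y)) = (-270/11 + Y)*(1/(2*Y)) = (-270/11 + Y)/(2*Y))
92586/C(o(-2)) = 92586/(((-270 + 11*(⅕))/(22*(⅕)))) = 92586/(((1/22)*5*(-270 + 11/5))) = 92586/(((1/22)*5*(-1339/5))) = 92586/(-1339/22) = 92586*(-22/1339) = -156684/103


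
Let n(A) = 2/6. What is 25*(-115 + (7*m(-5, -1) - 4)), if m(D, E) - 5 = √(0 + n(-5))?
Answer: -2100 + 175*√3/3 ≈ -1999.0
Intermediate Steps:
n(A) = ⅓ (n(A) = 2*(⅙) = ⅓)
m(D, E) = 5 + √3/3 (m(D, E) = 5 + √(0 + ⅓) = 5 + √(⅓) = 5 + √3/3)
25*(-115 + (7*m(-5, -1) - 4)) = 25*(-115 + (7*(5 + √3/3) - 4)) = 25*(-115 + ((35 + 7*√3/3) - 4)) = 25*(-115 + (31 + 7*√3/3)) = 25*(-84 + 7*√3/3) = -2100 + 175*√3/3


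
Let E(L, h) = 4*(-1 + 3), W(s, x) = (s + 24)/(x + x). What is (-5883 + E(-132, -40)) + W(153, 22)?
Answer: -258323/44 ≈ -5871.0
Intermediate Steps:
W(s, x) = (24 + s)/(2*x) (W(s, x) = (24 + s)/((2*x)) = (24 + s)*(1/(2*x)) = (24 + s)/(2*x))
E(L, h) = 8 (E(L, h) = 4*2 = 8)
(-5883 + E(-132, -40)) + W(153, 22) = (-5883 + 8) + (½)*(24 + 153)/22 = -5875 + (½)*(1/22)*177 = -5875 + 177/44 = -258323/44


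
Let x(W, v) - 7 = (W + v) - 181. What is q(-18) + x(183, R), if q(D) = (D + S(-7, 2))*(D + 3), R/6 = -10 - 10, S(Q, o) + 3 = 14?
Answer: -6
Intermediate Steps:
S(Q, o) = 11 (S(Q, o) = -3 + 14 = 11)
R = -120 (R = 6*(-10 - 10) = 6*(-20) = -120)
q(D) = (3 + D)*(11 + D) (q(D) = (D + 11)*(D + 3) = (11 + D)*(3 + D) = (3 + D)*(11 + D))
x(W, v) = -174 + W + v (x(W, v) = 7 + ((W + v) - 181) = 7 + (-181 + W + v) = -174 + W + v)
q(-18) + x(183, R) = (33 + (-18)² + 14*(-18)) + (-174 + 183 - 120) = (33 + 324 - 252) - 111 = 105 - 111 = -6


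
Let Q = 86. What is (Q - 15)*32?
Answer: 2272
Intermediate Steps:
(Q - 15)*32 = (86 - 15)*32 = 71*32 = 2272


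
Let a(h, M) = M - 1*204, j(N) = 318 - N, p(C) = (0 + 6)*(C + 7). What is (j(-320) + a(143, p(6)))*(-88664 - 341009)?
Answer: -219992576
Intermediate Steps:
p(C) = 42 + 6*C (p(C) = 6*(7 + C) = 42 + 6*C)
a(h, M) = -204 + M (a(h, M) = M - 204 = -204 + M)
(j(-320) + a(143, p(6)))*(-88664 - 341009) = ((318 - 1*(-320)) + (-204 + (42 + 6*6)))*(-88664 - 341009) = ((318 + 320) + (-204 + (42 + 36)))*(-429673) = (638 + (-204 + 78))*(-429673) = (638 - 126)*(-429673) = 512*(-429673) = -219992576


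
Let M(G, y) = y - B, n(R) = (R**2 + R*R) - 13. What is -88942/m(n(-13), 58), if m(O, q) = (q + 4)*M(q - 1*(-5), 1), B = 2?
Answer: 44471/31 ≈ 1434.5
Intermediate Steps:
n(R) = -13 + 2*R**2 (n(R) = (R**2 + R**2) - 13 = 2*R**2 - 13 = -13 + 2*R**2)
M(G, y) = -2 + y (M(G, y) = y - 1*2 = y - 2 = -2 + y)
m(O, q) = -4 - q (m(O, q) = (q + 4)*(-2 + 1) = (4 + q)*(-1) = -4 - q)
-88942/m(n(-13), 58) = -88942/(-4 - 1*58) = -88942/(-4 - 58) = -88942/(-62) = -88942*(-1/62) = 44471/31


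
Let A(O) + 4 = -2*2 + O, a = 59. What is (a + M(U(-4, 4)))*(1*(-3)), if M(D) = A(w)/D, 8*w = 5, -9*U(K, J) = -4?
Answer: -4071/32 ≈ -127.22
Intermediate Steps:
U(K, J) = 4/9 (U(K, J) = -⅑*(-4) = 4/9)
w = 5/8 (w = (⅛)*5 = 5/8 ≈ 0.62500)
A(O) = -8 + O (A(O) = -4 + (-2*2 + O) = -4 + (-4 + O) = -8 + O)
M(D) = -59/(8*D) (M(D) = (-8 + 5/8)/D = -59/(8*D))
(a + M(U(-4, 4)))*(1*(-3)) = (59 - 59/(8*4/9))*(1*(-3)) = (59 - 59/8*9/4)*(-3) = (59 - 531/32)*(-3) = (1357/32)*(-3) = -4071/32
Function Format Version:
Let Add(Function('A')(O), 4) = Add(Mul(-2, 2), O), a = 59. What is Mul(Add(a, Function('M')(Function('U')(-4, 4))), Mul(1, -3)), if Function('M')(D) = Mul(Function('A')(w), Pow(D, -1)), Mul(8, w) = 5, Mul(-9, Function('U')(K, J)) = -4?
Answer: Rational(-4071, 32) ≈ -127.22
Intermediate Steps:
Function('U')(K, J) = Rational(4, 9) (Function('U')(K, J) = Mul(Rational(-1, 9), -4) = Rational(4, 9))
w = Rational(5, 8) (w = Mul(Rational(1, 8), 5) = Rational(5, 8) ≈ 0.62500)
Function('A')(O) = Add(-8, O) (Function('A')(O) = Add(-4, Add(Mul(-2, 2), O)) = Add(-4, Add(-4, O)) = Add(-8, O))
Function('M')(D) = Mul(Rational(-59, 8), Pow(D, -1)) (Function('M')(D) = Mul(Add(-8, Rational(5, 8)), Pow(D, -1)) = Mul(Rational(-59, 8), Pow(D, -1)))
Mul(Add(a, Function('M')(Function('U')(-4, 4))), Mul(1, -3)) = Mul(Add(59, Mul(Rational(-59, 8), Pow(Rational(4, 9), -1))), Mul(1, -3)) = Mul(Add(59, Mul(Rational(-59, 8), Rational(9, 4))), -3) = Mul(Add(59, Rational(-531, 32)), -3) = Mul(Rational(1357, 32), -3) = Rational(-4071, 32)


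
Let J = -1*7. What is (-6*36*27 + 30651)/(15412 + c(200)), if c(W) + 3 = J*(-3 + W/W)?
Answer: 8273/5141 ≈ 1.6092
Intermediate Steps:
J = -7
c(W) = 11 (c(W) = -3 - 7*(-3 + W/W) = -3 - 7*(-3 + 1) = -3 - 7*(-2) = -3 + 14 = 11)
(-6*36*27 + 30651)/(15412 + c(200)) = (-6*36*27 + 30651)/(15412 + 11) = (-216*27 + 30651)/15423 = (-5832 + 30651)*(1/15423) = 24819*(1/15423) = 8273/5141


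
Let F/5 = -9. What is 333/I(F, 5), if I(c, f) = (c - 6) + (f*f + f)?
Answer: -111/7 ≈ -15.857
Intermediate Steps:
F = -45 (F = 5*(-9) = -45)
I(c, f) = -6 + c + f + f² (I(c, f) = (-6 + c) + (f² + f) = (-6 + c) + (f + f²) = -6 + c + f + f²)
333/I(F, 5) = 333/(-6 - 45 + 5 + 5²) = 333/(-6 - 45 + 5 + 25) = 333/(-21) = 333*(-1/21) = -111/7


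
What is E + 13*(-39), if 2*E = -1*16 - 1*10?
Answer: -520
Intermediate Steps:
E = -13 (E = (-1*16 - 1*10)/2 = (-16 - 10)/2 = (½)*(-26) = -13)
E + 13*(-39) = -13 + 13*(-39) = -13 - 507 = -520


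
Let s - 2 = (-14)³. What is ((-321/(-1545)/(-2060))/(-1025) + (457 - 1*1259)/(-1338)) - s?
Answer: 1995201715649083/727485652500 ≈ 2742.6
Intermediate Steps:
s = -2742 (s = 2 + (-14)³ = 2 - 2744 = -2742)
((-321/(-1545)/(-2060))/(-1025) + (457 - 1*1259)/(-1338)) - s = ((-321/(-1545)/(-2060))/(-1025) + (457 - 1*1259)/(-1338)) - 1*(-2742) = ((-321*(-1/1545)*(-1/2060))*(-1/1025) + (457 - 1259)*(-1/1338)) + 2742 = (((107/515)*(-1/2060))*(-1/1025) - 802*(-1/1338)) + 2742 = (-107/1060900*(-1/1025) + 401/669) + 2742 = (107/1087422500 + 401/669) + 2742 = 436056494083/727485652500 + 2742 = 1995201715649083/727485652500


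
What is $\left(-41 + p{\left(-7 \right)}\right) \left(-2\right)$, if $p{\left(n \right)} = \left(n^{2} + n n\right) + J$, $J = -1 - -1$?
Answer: $-114$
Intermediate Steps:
$J = 0$ ($J = -1 + 1 = 0$)
$p{\left(n \right)} = 2 n^{2}$ ($p{\left(n \right)} = \left(n^{2} + n n\right) + 0 = \left(n^{2} + n^{2}\right) + 0 = 2 n^{2} + 0 = 2 n^{2}$)
$\left(-41 + p{\left(-7 \right)}\right) \left(-2\right) = \left(-41 + 2 \left(-7\right)^{2}\right) \left(-2\right) = \left(-41 + 2 \cdot 49\right) \left(-2\right) = \left(-41 + 98\right) \left(-2\right) = 57 \left(-2\right) = -114$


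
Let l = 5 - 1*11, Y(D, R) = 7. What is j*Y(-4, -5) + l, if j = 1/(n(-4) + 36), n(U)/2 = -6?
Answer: -137/24 ≈ -5.7083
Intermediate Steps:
l = -6 (l = 5 - 11 = -6)
n(U) = -12 (n(U) = 2*(-6) = -12)
j = 1/24 (j = 1/(-12 + 36) = 1/24 ≈ 0.041667)
j*Y(-4, -5) + l = (1/24)*7 - 6 = 7/24 - 6 = -137/24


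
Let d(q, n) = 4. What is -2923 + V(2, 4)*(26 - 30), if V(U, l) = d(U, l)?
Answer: -2939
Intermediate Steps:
V(U, l) = 4
-2923 + V(2, 4)*(26 - 30) = -2923 + 4*(26 - 30) = -2923 + 4*(-4) = -2923 - 16 = -2939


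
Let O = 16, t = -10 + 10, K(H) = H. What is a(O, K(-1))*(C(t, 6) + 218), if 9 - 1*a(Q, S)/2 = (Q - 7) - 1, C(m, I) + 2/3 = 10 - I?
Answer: 1328/3 ≈ 442.67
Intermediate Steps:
t = 0
C(m, I) = 28/3 - I (C(m, I) = -⅔ + (10 - I) = 28/3 - I)
a(Q, S) = 34 - 2*Q (a(Q, S) = 18 - 2*((Q - 7) - 1) = 18 - 2*((-7 + Q) - 1) = 18 - 2*(-8 + Q) = 18 + (16 - 2*Q) = 34 - 2*Q)
a(O, K(-1))*(C(t, 6) + 218) = (34 - 2*16)*((28/3 - 1*6) + 218) = (34 - 32)*((28/3 - 6) + 218) = 2*(10/3 + 218) = 2*(664/3) = 1328/3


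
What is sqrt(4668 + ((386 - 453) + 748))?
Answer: sqrt(5349) ≈ 73.137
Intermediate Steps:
sqrt(4668 + ((386 - 453) + 748)) = sqrt(4668 + (-67 + 748)) = sqrt(4668 + 681) = sqrt(5349)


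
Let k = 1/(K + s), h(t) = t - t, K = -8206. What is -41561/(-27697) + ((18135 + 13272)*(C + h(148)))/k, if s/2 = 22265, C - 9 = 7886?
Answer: 249462337186709981/27697 ≈ 9.0068e+12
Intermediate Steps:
C = 7895 (C = 9 + 7886 = 7895)
s = 44530 (s = 2*22265 = 44530)
h(t) = 0
k = 1/36324 (k = 1/(-8206 + 44530) = 1/36324 ≈ 2.7530e-5)
-41561/(-27697) + ((18135 + 13272)*(C + h(148)))/k = -41561/(-27697) + ((18135 + 13272)*(7895 + 0))/(1/36324) = -41561*(-1/27697) + (31407*7895)*36324 = 41561/27697 + 247958265*36324 = 41561/27697 + 9006836017860 = 249462337186709981/27697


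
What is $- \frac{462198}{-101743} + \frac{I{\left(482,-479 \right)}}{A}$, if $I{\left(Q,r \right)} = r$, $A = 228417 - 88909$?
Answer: $\frac{64431583687}{14193962444} \approx 4.5394$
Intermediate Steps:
$A = 139508$ ($A = 228417 - 88909 = 139508$)
$- \frac{462198}{-101743} + \frac{I{\left(482,-479 \right)}}{A} = - \frac{462198}{-101743} - \frac{479}{139508} = \left(-462198\right) \left(- \frac{1}{101743}\right) - \frac{479}{139508} = \frac{462198}{101743} - \frac{479}{139508} = \frac{64431583687}{14193962444}$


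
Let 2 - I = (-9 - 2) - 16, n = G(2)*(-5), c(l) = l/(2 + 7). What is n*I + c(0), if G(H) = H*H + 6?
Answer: -1450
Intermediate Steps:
c(l) = l/9
G(H) = 6 + H**2 (G(H) = H**2 + 6 = 6 + H**2)
n = -50 (n = (6 + 2**2)*(-5) = (6 + 4)*(-5) = 10*(-5) = -50)
I = 29 (I = 2 - ((-9 - 2) - 16) = 2 - (-11 - 16) = 2 - 1*(-27) = 2 + 27 = 29)
n*I + c(0) = -50*29 + (1/9)*0 = -1450 + 0 = -1450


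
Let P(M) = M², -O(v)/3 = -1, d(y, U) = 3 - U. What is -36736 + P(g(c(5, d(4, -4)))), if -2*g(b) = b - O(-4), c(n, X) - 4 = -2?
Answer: -146943/4 ≈ -36736.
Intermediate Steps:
O(v) = 3 (O(v) = -3*(-1) = 3)
c(n, X) = 2 (c(n, X) = 4 - 2 = 2)
g(b) = 3/2 - b/2 (g(b) = -(b - 1*3)/2 = -(b - 3)/2 = -(-3 + b)/2 = 3/2 - b/2)
-36736 + P(g(c(5, d(4, -4)))) = -36736 + (3/2 - ½*2)² = -36736 + (3/2 - 1)² = -36736 + (½)² = -36736 + ¼ = -146943/4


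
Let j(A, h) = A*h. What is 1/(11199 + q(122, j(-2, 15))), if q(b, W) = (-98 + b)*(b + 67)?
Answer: 1/15735 ≈ 6.3553e-5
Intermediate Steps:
q(b, W) = (-98 + b)*(67 + b)
1/(11199 + q(122, j(-2, 15))) = 1/(11199 + (-6566 + 122² - 31*122)) = 1/(11199 + (-6566 + 14884 - 3782)) = 1/(11199 + 4536) = 1/15735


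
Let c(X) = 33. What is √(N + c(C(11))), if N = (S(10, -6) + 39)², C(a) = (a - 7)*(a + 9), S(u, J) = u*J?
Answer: √474 ≈ 21.772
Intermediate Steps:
S(u, J) = J*u
C(a) = (-7 + a)*(9 + a)
N = 441 (N = (-6*10 + 39)² = (-60 + 39)² = (-21)² = 441)
√(N + c(C(11))) = √(441 + 33) = √474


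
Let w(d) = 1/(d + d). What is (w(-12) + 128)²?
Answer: 9431041/576 ≈ 16373.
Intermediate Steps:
w(d) = 1/(2*d)
(w(-12) + 128)² = ((½)/(-12) + 128)² = ((½)*(-1/12) + 128)² = (-1/24 + 128)² = (3071/24)² = 9431041/576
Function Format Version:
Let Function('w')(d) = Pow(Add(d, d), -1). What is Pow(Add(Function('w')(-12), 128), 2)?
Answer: Rational(9431041, 576) ≈ 16373.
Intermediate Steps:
Function('w')(d) = Mul(Rational(1, 2), Pow(d, -1)) (Function('w')(d) = Pow(Mul(2, d), -1) = Mul(Rational(1, 2), Pow(d, -1)))
Pow(Add(Function('w')(-12), 128), 2) = Pow(Add(Mul(Rational(1, 2), Pow(-12, -1)), 128), 2) = Pow(Add(Mul(Rational(1, 2), Rational(-1, 12)), 128), 2) = Pow(Add(Rational(-1, 24), 128), 2) = Pow(Rational(3071, 24), 2) = Rational(9431041, 576)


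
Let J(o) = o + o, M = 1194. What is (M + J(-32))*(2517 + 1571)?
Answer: 4619440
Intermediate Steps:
J(o) = 2*o
(M + J(-32))*(2517 + 1571) = (1194 + 2*(-32))*(2517 + 1571) = (1194 - 64)*4088 = 1130*4088 = 4619440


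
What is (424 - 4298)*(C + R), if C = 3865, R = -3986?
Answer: 468754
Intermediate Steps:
(424 - 4298)*(C + R) = (424 - 4298)*(3865 - 3986) = -3874*(-121) = 468754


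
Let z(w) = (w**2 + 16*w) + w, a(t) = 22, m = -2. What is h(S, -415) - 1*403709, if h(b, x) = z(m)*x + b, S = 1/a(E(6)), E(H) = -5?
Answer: -8607697/22 ≈ -3.9126e+5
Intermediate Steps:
z(w) = w**2 + 17*w
S = 1/22 ≈ 0.045455
h(b, x) = b - 30*x (h(b, x) = (-2*(17 - 2))*x + b = (-2*15)*x + b = -30*x + b = b - 30*x)
h(S, -415) - 1*403709 = (1/22 - 30*(-415)) - 1*403709 = (1/22 + 12450) - 403709 = 273901/22 - 403709 = -8607697/22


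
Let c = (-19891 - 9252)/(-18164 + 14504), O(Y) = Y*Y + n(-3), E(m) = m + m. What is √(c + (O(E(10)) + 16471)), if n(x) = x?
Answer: 11*√467073645/1830 ≈ 129.91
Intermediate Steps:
E(m) = 2*m
O(Y) = -3 + Y² (O(Y) = Y*Y - 3 = Y² - 3 = -3 + Y²)
c = 29143/3660 (c = -29143/(-3660) = -29143*(-1/3660) = 29143/3660 ≈ 7.9626)
√(c + (O(E(10)) + 16471)) = √(29143/3660 + ((-3 + (2*10)²) + 16471)) = √(29143/3660 + ((-3 + 20²) + 16471)) = √(29143/3660 + ((-3 + 400) + 16471)) = √(29143/3660 + (397 + 16471)) = √(29143/3660 + 16868) = √(61766023/3660) = 11*√467073645/1830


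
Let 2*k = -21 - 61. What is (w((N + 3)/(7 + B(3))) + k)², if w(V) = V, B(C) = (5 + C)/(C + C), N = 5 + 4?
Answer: 978121/625 ≈ 1565.0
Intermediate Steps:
N = 9
B(C) = (5 + C)/(2*C) (B(C) = (5 + C)/((2*C)) = (5 + C)*(1/(2*C)) = (5 + C)/(2*C))
k = -41 (k = (-21 - 61)/2 = (½)*(-82) = -41)
(w((N + 3)/(7 + B(3))) + k)² = ((9 + 3)/(7 + (½)*(5 + 3)/3) - 41)² = (12/(7 + (½)*(⅓)*8) - 41)² = (12/(7 + 4/3) - 41)² = (12/(25/3) - 41)² = (12*(3/25) - 41)² = (36/25 - 41)² = (-989/25)² = 978121/625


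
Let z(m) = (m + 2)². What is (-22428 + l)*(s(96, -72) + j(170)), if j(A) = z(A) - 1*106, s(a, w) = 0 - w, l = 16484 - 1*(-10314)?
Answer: 129133500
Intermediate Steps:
l = 26798 (l = 16484 + 10314 = 26798)
s(a, w) = -w
z(m) = (2 + m)²
j(A) = -106 + (2 + A)² (j(A) = (2 + A)² - 1*106 = (2 + A)² - 106 = -106 + (2 + A)²)
(-22428 + l)*(s(96, -72) + j(170)) = (-22428 + 26798)*(-1*(-72) + (-106 + (2 + 170)²)) = 4370*(72 + (-106 + 172²)) = 4370*(72 + (-106 + 29584)) = 4370*(72 + 29478) = 4370*29550 = 129133500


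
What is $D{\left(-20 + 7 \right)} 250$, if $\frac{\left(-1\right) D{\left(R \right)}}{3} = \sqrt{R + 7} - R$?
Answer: $-9750 - 750 i \sqrt{6} \approx -9750.0 - 1837.1 i$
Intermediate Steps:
$D{\left(R \right)} = - 3 \sqrt{7 + R} + 3 R$ ($D{\left(R \right)} = - 3 \left(\sqrt{R + 7} - R\right) = - 3 \left(\sqrt{7 + R} - R\right) = - 3 \sqrt{7 + R} + 3 R$)
$D{\left(-20 + 7 \right)} 250 = \left(- 3 \sqrt{7 + \left(-20 + 7\right)} + 3 \left(-20 + 7\right)\right) 250 = \left(- 3 \sqrt{7 - 13} + 3 \left(-13\right)\right) 250 = \left(- 3 \sqrt{-6} - 39\right) 250 = \left(- 3 i \sqrt{6} - 39\right) 250 = \left(-39 - 3 i \sqrt{6}\right) 250 = -9750 - 750 i \sqrt{6}$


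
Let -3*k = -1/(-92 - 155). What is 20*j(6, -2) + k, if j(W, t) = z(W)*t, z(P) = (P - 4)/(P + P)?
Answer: -1647/247 ≈ -6.6680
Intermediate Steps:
z(P) = (-4 + P)/(2*P) (z(P) = (-4 + P)/((2*P)) = (-4 + P)*(1/(2*P)) = (-4 + P)/(2*P))
k = -1/741 (k = -(-1)/(3*(-92 - 155)) = -(-1)/(3*(-247)) = -(-1)*(-1)/(3*247) = -1/3*1/247 = -1/741 ≈ -0.0013495)
j(W, t) = t*(-4 + W)/(2*W) (j(W, t) = ((-4 + W)/(2*W))*t = t*(-4 + W)/(2*W))
20*j(6, -2) + k = 20*((1/2)*(-2)*(-4 + 6)/6) - 1/741 = 20*((1/2)*(-2)*(1/6)*2) - 1/741 = 20*(-1/3) - 1/741 = -20/3 - 1/741 = -1647/247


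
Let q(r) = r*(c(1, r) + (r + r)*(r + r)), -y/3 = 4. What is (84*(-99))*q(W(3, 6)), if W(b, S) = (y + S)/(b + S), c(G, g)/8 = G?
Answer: 54208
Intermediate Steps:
y = -12 (y = -3*4 = -12)
c(G, g) = 8*G
W(b, S) = (-12 + S)/(S + b) (W(b, S) = (-12 + S)/(b + S) = (-12 + S)/(S + b))
q(r) = r*(8 + 4*r²) (q(r) = r*(8*1 + (r + r)*(r + r)) = r*(8 + (2*r)*(2*r)) = r*(8 + 4*r²))
(84*(-99))*q(W(3, 6)) = (84*(-99))*(4*((-12 + 6)/(6 + 3))*(2 + ((-12 + 6)/(6 + 3))²)) = -33264*-6/9*(2 + (-6/9)²) = -33264*(⅑)*(-6)*(2 + ((⅑)*(-6))²) = -33264*(-2)*(2 + (-⅔)²)/3 = -33264*(-2)*(2 + 4/9)/3 = -33264*(-2)*22/(3*9) = -8316*(-176/27) = 54208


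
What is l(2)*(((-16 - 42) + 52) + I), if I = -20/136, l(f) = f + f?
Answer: -418/17 ≈ -24.588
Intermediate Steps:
l(f) = 2*f
I = -5/34 (I = -20*1/136 = -5/34 ≈ -0.14706)
l(2)*(((-16 - 42) + 52) + I) = (2*2)*(((-16 - 42) + 52) - 5/34) = 4*((-58 + 52) - 5/34) = 4*(-6 - 5/34) = 4*(-209/34) = -418/17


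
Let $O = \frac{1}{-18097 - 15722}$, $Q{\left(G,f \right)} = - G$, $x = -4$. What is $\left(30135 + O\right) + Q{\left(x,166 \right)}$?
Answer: $\frac{1019270840}{33819} \approx 30139.0$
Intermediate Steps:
$O = - \frac{1}{33819}$ ($O = \frac{1}{-33819} = - \frac{1}{33819} \approx -2.9569 \cdot 10^{-5}$)
$\left(30135 + O\right) + Q{\left(x,166 \right)} = \left(30135 - \frac{1}{33819}\right) - -4 = \frac{1019135564}{33819} + 4 = \frac{1019270840}{33819}$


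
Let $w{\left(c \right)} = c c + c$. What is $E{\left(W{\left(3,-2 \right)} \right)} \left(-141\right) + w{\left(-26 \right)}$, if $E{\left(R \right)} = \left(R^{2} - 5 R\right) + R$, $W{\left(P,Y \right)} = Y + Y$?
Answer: $-3862$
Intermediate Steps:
$W{\left(P,Y \right)} = 2 Y$
$E{\left(R \right)} = R^{2} - 4 R$
$w{\left(c \right)} = c + c^{2}$ ($w{\left(c \right)} = c^{2} + c = c + c^{2}$)
$E{\left(W{\left(3,-2 \right)} \right)} \left(-141\right) + w{\left(-26 \right)} = 2 \left(-2\right) \left(-4 + 2 \left(-2\right)\right) \left(-141\right) - 26 \left(1 - 26\right) = - 4 \left(-4 - 4\right) \left(-141\right) - -650 = \left(-4\right) \left(-8\right) \left(-141\right) + 650 = 32 \left(-141\right) + 650 = -4512 + 650 = -3862$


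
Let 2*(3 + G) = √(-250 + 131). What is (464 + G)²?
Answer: (922 + I*√119)²/4 ≈ 2.1249e+5 + 5028.9*I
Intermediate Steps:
G = -3 + I*√119/2 (G = -3 + √(-250 + 131)/2 = -3 + √(-119)/2 = -3 + (I*√119)/2 = -3 + I*√119/2 ≈ -3.0 + 5.4544*I)
(464 + G)² = (464 + (-3 + I*√119/2))² = (461 + I*√119/2)²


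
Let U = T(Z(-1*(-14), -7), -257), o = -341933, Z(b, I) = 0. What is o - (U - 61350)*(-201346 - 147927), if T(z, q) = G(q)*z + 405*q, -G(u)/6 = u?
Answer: -57782320688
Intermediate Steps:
G(u) = -6*u
T(z, q) = 405*q - 6*q*z (T(z, q) = (-6*q)*z + 405*q = -6*q*z + 405*q = 405*q - 6*q*z)
U = -104085 (U = 3*(-257)*(135 - 2*0) = 3*(-257)*(135 + 0) = 3*(-257)*135 = -104085)
o - (U - 61350)*(-201346 - 147927) = -341933 - (-104085 - 61350)*(-201346 - 147927) = -341933 - (-165435)*(-349273) = -341933 - 1*57781978755 = -341933 - 57781978755 = -57782320688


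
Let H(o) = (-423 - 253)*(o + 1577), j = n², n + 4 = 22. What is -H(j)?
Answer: 1285076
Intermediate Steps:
n = 18 (n = -4 + 22 = 18)
j = 324 (j = 18² = 324)
H(o) = -1066052 - 676*o (H(o) = -676*(1577 + o) = -1066052 - 676*o)
-H(j) = -(-1066052 - 676*324) = -(-1066052 - 219024) = -1*(-1285076) = 1285076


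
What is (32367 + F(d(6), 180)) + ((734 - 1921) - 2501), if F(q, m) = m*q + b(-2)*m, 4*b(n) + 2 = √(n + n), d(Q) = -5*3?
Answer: 25889 + 90*I ≈ 25889.0 + 90.0*I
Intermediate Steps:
d(Q) = -15
b(n) = -½ + √2*√n/4 (b(n) = -½ + √(n + n)/4 = -½ + √(2*n)/4 = -½ + (√2*√n)/4 = -½ + √2*√n/4)
F(q, m) = m*q + m*(-½ + I/2) (F(q, m) = m*q + (-½ + √2*√(-2)/4)*m = m*q + (-½ + √2*(I*√2)/4)*m = m*q + (-½ + I/2)*m = m*q + m*(-½ + I/2))
(32367 + F(d(6), 180)) + ((734 - 1921) - 2501) = (32367 + (½)*180*(-1 + I + 2*(-15))) + ((734 - 1921) - 2501) = (32367 + (½)*180*(-1 + I - 30)) + (-1187 - 2501) = (32367 + (½)*180*(-31 + I)) - 3688 = (32367 + (-2790 + 90*I)) - 3688 = (29577 + 90*I) - 3688 = 25889 + 90*I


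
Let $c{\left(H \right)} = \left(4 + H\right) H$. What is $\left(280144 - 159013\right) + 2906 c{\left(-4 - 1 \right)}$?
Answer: $135661$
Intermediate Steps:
$c{\left(H \right)} = H \left(4 + H\right)$
$\left(280144 - 159013\right) + 2906 c{\left(-4 - 1 \right)} = \left(280144 - 159013\right) + 2906 \left(-4 - 1\right) \left(4 - 5\right) = 121131 + 2906 \left(- 5 \left(4 - 5\right)\right) = 121131 + 2906 \left(\left(-5\right) \left(-1\right)\right) = 121131 + 2906 \cdot 5 = 121131 + 14530 = 135661$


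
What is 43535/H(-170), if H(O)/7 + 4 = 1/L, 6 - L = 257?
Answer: -2185457/1407 ≈ -1553.3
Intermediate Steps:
L = -251 (L = 6 - 1*257 = 6 - 257 = -251)
H(O) = -7035/251 (H(O) = -28 + 7/(-251) = -28 + 7*(-1/251) = -28 - 7/251 = -7035/251)
43535/H(-170) = 43535/(-7035/251) = 43535*(-251/7035) = -2185457/1407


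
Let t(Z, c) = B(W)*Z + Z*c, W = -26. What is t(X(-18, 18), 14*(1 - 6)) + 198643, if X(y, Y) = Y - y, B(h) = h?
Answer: 195187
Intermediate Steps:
t(Z, c) = -26*Z + Z*c
t(X(-18, 18), 14*(1 - 6)) + 198643 = (18 - 1*(-18))*(-26 + 14*(1 - 6)) + 198643 = (18 + 18)*(-26 + 14*(-5)) + 198643 = 36*(-26 - 70) + 198643 = 36*(-96) + 198643 = -3456 + 198643 = 195187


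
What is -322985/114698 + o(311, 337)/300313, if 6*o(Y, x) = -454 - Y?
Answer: -48505609150/17222650237 ≈ -2.8164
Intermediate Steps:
o(Y, x) = -227/3 - Y/6 (o(Y, x) = (-454 - Y)/6 = -227/3 - Y/6)
-322985/114698 + o(311, 337)/300313 = -322985/114698 + (-227/3 - 1/6*311)/300313 = -322985*1/114698 + (-227/3 - 311/6)*(1/300313) = -322985/114698 - 255/2*1/300313 = -322985/114698 - 255/600626 = -48505609150/17222650237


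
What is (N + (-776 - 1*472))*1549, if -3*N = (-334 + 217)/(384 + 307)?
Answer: -1335747621/691 ≈ -1.9331e+6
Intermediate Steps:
N = 39/691 (N = -(-334 + 217)/(3*(384 + 307)) = -(-39)/691 = -⅓*(-117/691) = 39/691 ≈ 0.056440)
(N + (-776 - 1*472))*1549 = (39/691 + (-776 - 1*472))*1549 = (39/691 + (-776 - 472))*1549 = (39/691 - 1248)*1549 = -862329/691*1549 = -1335747621/691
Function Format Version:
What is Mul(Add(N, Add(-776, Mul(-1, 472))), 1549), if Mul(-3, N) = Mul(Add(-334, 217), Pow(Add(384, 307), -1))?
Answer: Rational(-1335747621, 691) ≈ -1.9331e+6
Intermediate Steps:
N = Rational(39, 691) (N = Mul(Rational(-1, 3), Mul(Add(-334, 217), Pow(Add(384, 307), -1))) = Mul(Rational(-1, 3), Mul(-117, Pow(691, -1))) = Mul(Rational(-1, 3), Mul(-117, Rational(1, 691))) = Mul(Rational(-1, 3), Rational(-117, 691)) = Rational(39, 691) ≈ 0.056440)
Mul(Add(N, Add(-776, Mul(-1, 472))), 1549) = Mul(Add(Rational(39, 691), Add(-776, Mul(-1, 472))), 1549) = Mul(Add(Rational(39, 691), Add(-776, -472)), 1549) = Mul(Add(Rational(39, 691), -1248), 1549) = Mul(Rational(-862329, 691), 1549) = Rational(-1335747621, 691)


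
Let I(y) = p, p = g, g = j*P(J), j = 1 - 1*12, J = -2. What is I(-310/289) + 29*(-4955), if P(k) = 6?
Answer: -143761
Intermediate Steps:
j = -11 (j = 1 - 12 = -11)
g = -66 (g = -11*6 = -66)
p = -66
I(y) = -66
I(-310/289) + 29*(-4955) = -66 + 29*(-4955) = -66 - 143695 = -143761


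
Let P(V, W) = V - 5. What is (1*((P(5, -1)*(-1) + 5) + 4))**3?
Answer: 729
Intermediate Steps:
P(V, W) = -5 + V
(1*((P(5, -1)*(-1) + 5) + 4))**3 = (1*(((-5 + 5)*(-1) + 5) + 4))**3 = (1*((0*(-1) + 5) + 4))**3 = (1*((0 + 5) + 4))**3 = (1*(5 + 4))**3 = (1*9)**3 = 9**3 = 729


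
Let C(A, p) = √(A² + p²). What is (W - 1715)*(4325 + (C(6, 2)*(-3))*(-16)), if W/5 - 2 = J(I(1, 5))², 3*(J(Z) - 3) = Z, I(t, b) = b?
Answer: -62128625/9 - 459680*√10/3 ≈ -7.3877e+6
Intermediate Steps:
J(Z) = 3 + Z/3
W = 1070/9 (W = 10 + 5*(3 + (⅓)*5)² = 10 + 5*(3 + 5/3)² = 10 + 5*(14/3)² = 10 + 5*(196/9) = 10 + 980/9 = 1070/9 ≈ 118.89)
(W - 1715)*(4325 + (C(6, 2)*(-3))*(-16)) = (1070/9 - 1715)*(4325 + (√(6² + 2²)*(-3))*(-16)) = -14365*(4325 + (√(36 + 4)*(-3))*(-16))/9 = -14365*(4325 + (√40*(-3))*(-16))/9 = -14365*(4325 + ((2*√10)*(-3))*(-16))/9 = -14365*(4325 - 6*√10*(-16))/9 = -14365*(4325 + 96*√10)/9 = -62128625/9 - 459680*√10/3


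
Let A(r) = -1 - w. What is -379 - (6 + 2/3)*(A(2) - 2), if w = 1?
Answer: -1057/3 ≈ -352.33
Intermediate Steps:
A(r) = -2 (A(r) = -1 - 1*1 = -1 - 1 = -2)
-379 - (6 + 2/3)*(A(2) - 2) = -379 - (6 + 2/3)*(-2 - 2) = -379 - (6 + 2*(1/3))*(-4) = -379 - (6 + 2/3)*(-4) = -379 - 20*(-4)/3 = -379 - 1*(-80/3) = -379 + 80/3 = -1057/3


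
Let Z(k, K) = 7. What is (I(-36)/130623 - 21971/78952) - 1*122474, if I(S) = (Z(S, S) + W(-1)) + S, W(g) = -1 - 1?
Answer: -1263070755000949/10312947096 ≈ -1.2247e+5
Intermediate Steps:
W(g) = -2
I(S) = 5 + S (I(S) = (7 - 2) + S = 5 + S)
(I(-36)/130623 - 21971/78952) - 1*122474 = ((5 - 36)/130623 - 21971/78952) - 1*122474 = (-31*1/130623 - 21971*1/78952) - 122474 = (-31/130623 - 21971/78952) - 122474 = -2872365445/10312947096 - 122474 = -1263070755000949/10312947096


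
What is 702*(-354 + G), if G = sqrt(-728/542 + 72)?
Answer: -248508 + 1404*sqrt(1297277)/271 ≈ -2.4261e+5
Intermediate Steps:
G = 2*sqrt(1297277)/271 (G = sqrt(-728*1/542 + 72) = sqrt(-364/271 + 72) = sqrt(19148/271) = 2*sqrt(1297277)/271 ≈ 8.4058)
702*(-354 + G) = 702*(-354 + 2*sqrt(1297277)/271) = -248508 + 1404*sqrt(1297277)/271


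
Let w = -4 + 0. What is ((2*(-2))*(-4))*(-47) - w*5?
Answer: -732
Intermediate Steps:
w = -4
((2*(-2))*(-4))*(-47) - w*5 = ((2*(-2))*(-4))*(-47) - 1*(-4)*5 = -4*(-4)*(-47) + 4*5 = 16*(-47) + 20 = -752 + 20 = -732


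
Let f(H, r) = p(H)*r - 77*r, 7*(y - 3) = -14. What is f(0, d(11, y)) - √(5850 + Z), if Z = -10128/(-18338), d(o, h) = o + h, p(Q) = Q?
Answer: -924 - √491859213666/9169 ≈ -1000.5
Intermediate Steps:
y = 1 (y = 3 + (⅐)*(-14) = 3 - 2 = 1)
d(o, h) = h + o
Z = 5064/9169 (Z = -10128*(-1/18338) = 5064/9169 ≈ 0.55230)
f(H, r) = -77*r + H*r (f(H, r) = H*r - 77*r = -77*r + H*r)
f(0, d(11, y)) - √(5850 + Z) = (1 + 11)*(-77 + 0) - √(5850 + 5064/9169) = 12*(-77) - √(53643714/9169) = -924 - √491859213666/9169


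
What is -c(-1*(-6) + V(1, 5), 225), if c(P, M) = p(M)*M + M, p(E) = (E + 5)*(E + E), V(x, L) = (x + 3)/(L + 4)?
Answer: -23287725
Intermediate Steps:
V(x, L) = (3 + x)/(4 + L)
p(E) = 2*E*(5 + E) (p(E) = (5 + E)*(2*E) = 2*E*(5 + E))
c(P, M) = M + 2*M**2*(5 + M) (c(P, M) = (2*M*(5 + M))*M + M = 2*M**2*(5 + M) + M = M + 2*M**2*(5 + M))
-c(-1*(-6) + V(1, 5), 225) = -225*(1 + 2*225*(5 + 225)) = -225*(1 + 2*225*230) = -225*(1 + 103500) = -225*103501 = -1*23287725 = -23287725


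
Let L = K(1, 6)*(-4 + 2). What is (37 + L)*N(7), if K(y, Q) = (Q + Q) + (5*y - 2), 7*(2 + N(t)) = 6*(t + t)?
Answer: 70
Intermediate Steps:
N(t) = -2 + 12*t/7 (N(t) = -2 + (6*(t + t))/7 = -2 + (6*(2*t))/7 = -2 + (12*t)/7 = -2 + 12*t/7)
K(y, Q) = -2 + 2*Q + 5*y (K(y, Q) = 2*Q + (-2 + 5*y) = -2 + 2*Q + 5*y)
L = -30 (L = (-2 + 2*6 + 5*1)*(-4 + 2) = (-2 + 12 + 5)*(-2) = 15*(-2) = -30)
(37 + L)*N(7) = (37 - 30)*(-2 + (12/7)*7) = 7*(-2 + 12) = 7*10 = 70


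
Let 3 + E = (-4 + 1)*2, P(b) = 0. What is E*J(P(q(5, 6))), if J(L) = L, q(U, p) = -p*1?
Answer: 0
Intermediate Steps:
q(U, p) = -p
E = -9 (E = -3 + (-4 + 1)*2 = -3 - 3*2 = -3 - 6 = -9)
E*J(P(q(5, 6))) = -9*0 = 0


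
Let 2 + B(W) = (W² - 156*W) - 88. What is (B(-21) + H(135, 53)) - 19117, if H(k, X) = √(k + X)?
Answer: -15490 + 2*√47 ≈ -15476.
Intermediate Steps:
B(W) = -90 + W² - 156*W (B(W) = -2 + ((W² - 156*W) - 88) = -2 + (-88 + W² - 156*W) = -90 + W² - 156*W)
H(k, X) = √(X + k)
(B(-21) + H(135, 53)) - 19117 = ((-90 + (-21)² - 156*(-21)) + √(53 + 135)) - 19117 = ((-90 + 441 + 3276) + √188) - 19117 = (3627 + 2*√47) - 19117 = -15490 + 2*√47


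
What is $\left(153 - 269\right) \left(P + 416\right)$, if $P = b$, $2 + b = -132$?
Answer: $-32712$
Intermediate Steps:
$b = -134$ ($b = -2 - 132 = -134$)
$P = -134$
$\left(153 - 269\right) \left(P + 416\right) = \left(153 - 269\right) \left(-134 + 416\right) = \left(-116\right) 282 = -32712$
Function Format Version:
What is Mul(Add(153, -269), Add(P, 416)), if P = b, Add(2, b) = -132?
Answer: -32712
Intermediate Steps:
b = -134 (b = Add(-2, -132) = -134)
P = -134
Mul(Add(153, -269), Add(P, 416)) = Mul(Add(153, -269), Add(-134, 416)) = Mul(-116, 282) = -32712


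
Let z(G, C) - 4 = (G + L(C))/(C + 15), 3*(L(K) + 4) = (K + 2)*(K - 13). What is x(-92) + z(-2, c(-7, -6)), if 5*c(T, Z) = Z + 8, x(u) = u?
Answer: -34282/385 ≈ -89.044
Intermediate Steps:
L(K) = -4 + (-13 + K)*(2 + K)/3 (L(K) = -4 + ((K + 2)*(K - 13))/3 = -4 + ((2 + K)*(-13 + K))/3 = -4 + ((-13 + K)*(2 + K))/3 = -4 + (-13 + K)*(2 + K)/3)
c(T, Z) = 8/5 + Z/5 (c(T, Z) = (Z + 8)/5 = (8 + Z)/5 = 8/5 + Z/5)
z(G, C) = 4 + (-38/3 + G - 11*C/3 + C²/3)/(15 + C) (z(G, C) = 4 + (G + (-38/3 - 11*C/3 + C²/3))/(C + 15) = 4 + (-38/3 + G - 11*C/3 + C²/3)/(15 + C))
x(-92) + z(-2, c(-7, -6)) = -92 + (142 + (8/5 + (⅕)*(-6)) + (8/5 + (⅕)*(-6))² + 3*(-2))/(3*(15 + (8/5 + (⅕)*(-6)))) = -92 + (142 + (8/5 - 6/5) + (8/5 - 6/5)² - 6)/(3*(15 + (8/5 - 6/5))) = -92 + (142 + ⅖ + (⅖)² - 6)/(3*(15 + ⅖)) = -92 + (142 + ⅖ + 4/25 - 6)/(3*(77/5)) = -92 + (⅓)*(5/77)*(3414/25) = -92 + 1138/385 = -34282/385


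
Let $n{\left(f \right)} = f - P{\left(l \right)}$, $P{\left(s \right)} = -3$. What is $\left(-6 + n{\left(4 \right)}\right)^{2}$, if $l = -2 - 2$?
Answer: $1$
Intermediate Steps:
$l = -4$
$n{\left(f \right)} = 3 + f$ ($n{\left(f \right)} = f - -3 = f + 3 = 3 + f$)
$\left(-6 + n{\left(4 \right)}\right)^{2} = \left(-6 + \left(3 + 4\right)\right)^{2} = \left(-6 + 7\right)^{2} = 1^{2} = 1$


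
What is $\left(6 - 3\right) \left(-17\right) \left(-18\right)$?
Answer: $918$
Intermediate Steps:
$\left(6 - 3\right) \left(-17\right) \left(-18\right) = 3 \left(-17\right) \left(-18\right) = \left(-51\right) \left(-18\right) = 918$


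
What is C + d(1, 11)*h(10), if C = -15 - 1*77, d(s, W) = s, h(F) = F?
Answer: -82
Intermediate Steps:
C = -92 (C = -15 - 77 = -92)
C + d(1, 11)*h(10) = -92 + 1*10 = -92 + 10 = -82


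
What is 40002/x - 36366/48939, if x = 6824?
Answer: 25901459/5059996 ≈ 5.1189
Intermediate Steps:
40002/x - 36366/48939 = 40002/6824 - 36366/48939 = 40002*(1/6824) - 36366*1/48939 = 20001/3412 - 1102/1483 = 25901459/5059996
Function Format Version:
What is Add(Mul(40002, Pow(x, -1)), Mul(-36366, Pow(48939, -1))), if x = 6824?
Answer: Rational(25901459, 5059996) ≈ 5.1189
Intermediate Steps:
Add(Mul(40002, Pow(x, -1)), Mul(-36366, Pow(48939, -1))) = Add(Mul(40002, Pow(6824, -1)), Mul(-36366, Pow(48939, -1))) = Add(Mul(40002, Rational(1, 6824)), Mul(-36366, Rational(1, 48939))) = Add(Rational(20001, 3412), Rational(-1102, 1483)) = Rational(25901459, 5059996)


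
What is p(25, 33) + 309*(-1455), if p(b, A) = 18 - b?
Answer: -449602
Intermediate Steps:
p(25, 33) + 309*(-1455) = (18 - 1*25) + 309*(-1455) = (18 - 25) - 449595 = -7 - 449595 = -449602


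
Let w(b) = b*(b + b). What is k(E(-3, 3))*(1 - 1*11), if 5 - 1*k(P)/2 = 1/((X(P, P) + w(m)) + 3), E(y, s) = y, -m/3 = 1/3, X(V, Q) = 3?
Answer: -195/2 ≈ -97.500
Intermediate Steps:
m = -1 (m = -3/3 = -3*⅓ = -1)
w(b) = 2*b² (w(b) = b*(2*b) = 2*b²)
k(P) = 39/4 (k(P) = 10 - 2/((3 + 2*(-1)²) + 3) = 10 - 2/((3 + 2*1) + 3) = 10 - 2/((3 + 2) + 3) = 10 - 2/(5 + 3) = 10 - 2/8 = 10 - 2*⅛ = 10 - ¼ = 39/4)
k(E(-3, 3))*(1 - 1*11) = 39*(1 - 1*11)/4 = 39*(1 - 11)/4 = (39/4)*(-10) = -195/2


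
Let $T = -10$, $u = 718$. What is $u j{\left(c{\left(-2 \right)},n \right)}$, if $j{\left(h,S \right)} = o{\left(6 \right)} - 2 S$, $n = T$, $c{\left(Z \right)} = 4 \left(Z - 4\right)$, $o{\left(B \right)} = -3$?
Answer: $12206$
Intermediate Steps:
$c{\left(Z \right)} = -16 + 4 Z$ ($c{\left(Z \right)} = 4 \left(-4 + Z\right) = -16 + 4 Z$)
$n = -10$
$j{\left(h,S \right)} = -3 - 2 S$
$u j{\left(c{\left(-2 \right)},n \right)} = 718 \left(-3 - -20\right) = 718 \left(-3 + 20\right) = 718 \cdot 17 = 12206$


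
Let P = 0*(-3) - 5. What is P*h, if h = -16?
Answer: 80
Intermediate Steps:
P = -5 (P = 0 - 5 = -5)
P*h = -5*(-16) = 80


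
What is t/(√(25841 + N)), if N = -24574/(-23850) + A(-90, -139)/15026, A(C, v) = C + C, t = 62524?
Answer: 468930*√921907750214436634/1157625838753 ≈ 388.94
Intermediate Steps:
A(C, v) = 2*C
N = 91238981/89592525 (N = -24574/(-23850) + (2*(-90))/15026 = -24574*(-1/23850) - 180*1/15026 = 12287/11925 - 90/7513 = 91238981/89592525 ≈ 1.0184)
t/(√(25841 + N)) = 62524/(√(25841 + 91238981/89592525)) = 62524/(√(2315251677506/89592525)) = 62524/((√921907750214436634/5972835)) = 62524*(15*√921907750214436634/2315251677506) = 468930*√921907750214436634/1157625838753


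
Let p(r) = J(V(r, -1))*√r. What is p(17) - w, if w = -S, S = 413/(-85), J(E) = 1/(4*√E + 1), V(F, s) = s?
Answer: -413/85 + √17*(1 - 4*I)/17 ≈ -4.6163 - 0.97014*I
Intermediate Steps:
J(E) = 1/(1 + 4*√E)
S = -413/85 (S = 413*(-1/85) = -413/85 ≈ -4.8588)
p(r) = √r*(1 - 4*I)/17 (p(r) = √r/(1 + 4*√(-1)) = √r/(1 + 4*I) = ((1 - 4*I)/17)*√r = √r*(1 - 4*I)/17)
w = 413/85 (w = -1*(-413/85) = 413/85 ≈ 4.8588)
p(17) - w = √17*(1 - 4*I)/17 - 1*413/85 = √17*(1 - 4*I)/17 - 413/85 = -413/85 + √17*(1 - 4*I)/17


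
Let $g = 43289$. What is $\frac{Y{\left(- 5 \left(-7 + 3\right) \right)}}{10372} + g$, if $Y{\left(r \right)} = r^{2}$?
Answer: $\frac{112248477}{2593} \approx 43289.0$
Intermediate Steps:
$\frac{Y{\left(- 5 \left(-7 + 3\right) \right)}}{10372} + g = \frac{\left(- 5 \left(-7 + 3\right)\right)^{2}}{10372} + 43289 = \left(\left(-5\right) \left(-4\right)\right)^{2} \cdot \frac{1}{10372} + 43289 = 20^{2} \cdot \frac{1}{10372} + 43289 = 400 \cdot \frac{1}{10372} + 43289 = \frac{100}{2593} + 43289 = \frac{112248477}{2593}$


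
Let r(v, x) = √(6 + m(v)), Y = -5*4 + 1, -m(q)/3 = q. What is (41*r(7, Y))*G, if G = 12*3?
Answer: 1476*I*√15 ≈ 5716.5*I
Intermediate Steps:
G = 36
m(q) = -3*q
Y = -19 (Y = -20 + 1 = -19)
r(v, x) = √(6 - 3*v)
(41*r(7, Y))*G = (41*√(6 - 3*7))*36 = (41*√(6 - 21))*36 = (41*√(-15))*36 = (41*(I*√15))*36 = (41*I*√15)*36 = 1476*I*√15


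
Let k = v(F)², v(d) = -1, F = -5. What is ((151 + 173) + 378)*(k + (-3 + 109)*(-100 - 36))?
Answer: -10119330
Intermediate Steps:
k = 1 (k = (-1)² = 1)
((151 + 173) + 378)*(k + (-3 + 109)*(-100 - 36)) = ((151 + 173) + 378)*(1 + (-3 + 109)*(-100 - 36)) = (324 + 378)*(1 + 106*(-136)) = 702*(1 - 14416) = 702*(-14415) = -10119330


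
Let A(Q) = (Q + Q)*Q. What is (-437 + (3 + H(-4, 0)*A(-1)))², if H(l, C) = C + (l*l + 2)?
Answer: 158404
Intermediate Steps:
A(Q) = 2*Q² (A(Q) = (2*Q)*Q = 2*Q²)
H(l, C) = 2 + C + l² (H(l, C) = C + (l² + 2) = C + (2 + l²) = 2 + C + l²)
(-437 + (3 + H(-4, 0)*A(-1)))² = (-437 + (3 + (2 + 0 + (-4)²)*(2*(-1)²)))² = (-437 + (3 + (2 + 0 + 16)*(2*1)))² = (-437 + (3 + 18*2))² = (-437 + (3 + 36))² = (-437 + 39)² = (-398)² = 158404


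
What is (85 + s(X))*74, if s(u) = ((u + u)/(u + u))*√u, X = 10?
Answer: 6290 + 74*√10 ≈ 6524.0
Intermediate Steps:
s(u) = √u (s(u) = ((2*u)/((2*u)))*√u = ((2*u)*(1/(2*u)))*√u = 1*√u = √u)
(85 + s(X))*74 = (85 + √10)*74 = 6290 + 74*√10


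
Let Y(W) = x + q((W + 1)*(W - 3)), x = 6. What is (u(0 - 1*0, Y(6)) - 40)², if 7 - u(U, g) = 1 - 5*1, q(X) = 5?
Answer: 841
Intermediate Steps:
Y(W) = 11 (Y(W) = 6 + 5 = 11)
u(U, g) = 11 (u(U, g) = 7 - (1 - 5*1) = 7 - (1 - 5) = 7 - 1*(-4) = 7 + 4 = 11)
(u(0 - 1*0, Y(6)) - 40)² = (11 - 40)² = (-29)² = 841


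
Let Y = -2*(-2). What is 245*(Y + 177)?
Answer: 44345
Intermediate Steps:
Y = 4
245*(Y + 177) = 245*(4 + 177) = 245*181 = 44345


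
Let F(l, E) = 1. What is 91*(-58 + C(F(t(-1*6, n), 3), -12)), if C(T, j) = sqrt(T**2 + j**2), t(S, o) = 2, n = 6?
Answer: -5278 + 91*sqrt(145) ≈ -4182.2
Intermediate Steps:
91*(-58 + C(F(t(-1*6, n), 3), -12)) = 91*(-58 + sqrt(1**2 + (-12)**2)) = 91*(-58 + sqrt(1 + 144)) = 91*(-58 + sqrt(145)) = -5278 + 91*sqrt(145)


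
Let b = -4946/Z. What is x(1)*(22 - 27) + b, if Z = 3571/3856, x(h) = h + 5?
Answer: -19178906/3571 ≈ -5370.7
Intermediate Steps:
x(h) = 5 + h
Z = 3571/3856 (Z = 3571*(1/3856) = 3571/3856 ≈ 0.92609)
b = -19071776/3571 (b = -4946/3571/3856 = -4946*3856/3571 = -19071776/3571 ≈ -5340.7)
x(1)*(22 - 27) + b = (5 + 1)*(22 - 27) - 19071776/3571 = 6*(-5) - 19071776/3571 = -30 - 19071776/3571 = -19178906/3571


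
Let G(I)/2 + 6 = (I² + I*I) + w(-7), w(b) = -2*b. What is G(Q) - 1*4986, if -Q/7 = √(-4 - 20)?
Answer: -9674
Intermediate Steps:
Q = -14*I*√6 (Q = -7*√(-4 - 20) = -14*I*√6 ≈ -34.293*I)
G(I) = 16 + 4*I² (G(I) = -12 + 2*((I² + I*I) - 2*(-7)) = -12 + 2*((I² + I²) + 14) = -12 + 2*(2*I² + 14) = -12 + 2*(14 + 2*I²) = -12 + (28 + 4*I²) = 16 + 4*I²)
G(Q) - 1*4986 = (16 + 4*(-14*I*√6)²) - 1*4986 = (16 + 4*(-1176)) - 4986 = (16 - 4704) - 4986 = -4688 - 4986 = -9674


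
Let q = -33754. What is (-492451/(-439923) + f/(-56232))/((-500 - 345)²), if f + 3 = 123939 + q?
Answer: -181539869/267626849103900 ≈ -6.7833e-7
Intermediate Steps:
f = 90182 (f = -3 + (123939 - 33754) = -3 + 90185 = 90182)
(-492451/(-439923) + f/(-56232))/((-500 - 345)²) = (-492451/(-439923) + 90182/(-56232))/((-500 - 345)²) = (-492451*(-1/439923) + 90182*(-1/56232))/((-845)²) = (492451/439923 - 45091/28116)/714025 = -181539869/374814396*1/714025 = -181539869/267626849103900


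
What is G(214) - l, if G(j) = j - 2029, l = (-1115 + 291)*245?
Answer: 200065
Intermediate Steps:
l = -201880 (l = -824*245 = -201880)
G(j) = -2029 + j
G(214) - l = (-2029 + 214) - 1*(-201880) = -1815 + 201880 = 200065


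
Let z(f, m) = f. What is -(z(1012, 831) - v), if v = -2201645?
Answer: -2202657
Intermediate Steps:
-(z(1012, 831) - v) = -(1012 - 1*(-2201645)) = -(1012 + 2201645) = -1*2202657 = -2202657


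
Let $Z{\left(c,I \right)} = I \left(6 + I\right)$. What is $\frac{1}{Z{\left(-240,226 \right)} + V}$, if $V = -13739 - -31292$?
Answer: $\frac{1}{69985} \approx 1.4289 \cdot 10^{-5}$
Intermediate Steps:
$V = 17553$ ($V = -13739 + 31292 = 17553$)
$\frac{1}{Z{\left(-240,226 \right)} + V} = \frac{1}{226 \left(6 + 226\right) + 17553} = \frac{1}{226 \cdot 232 + 17553} = \frac{1}{52432 + 17553} = \frac{1}{69985}$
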